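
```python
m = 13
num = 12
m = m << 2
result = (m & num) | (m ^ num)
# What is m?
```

Trace:
`m = 13` → m = 13
`num = 12` → num = 12
`m = m << 2` → m = 52
`result = (m & num) | (m ^ num)` → result = 60
So m = 52

Answer: 52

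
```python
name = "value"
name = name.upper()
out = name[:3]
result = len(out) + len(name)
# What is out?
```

Trace:
`name = "value"` → name = 'value'
`name = name.upper()` → name = 'VALUE'
`out = name[:3]` → out = 'VAL'
`result = len(out) + len(name)` → result = 8
So out = 'VAL'

Answer: 'VAL'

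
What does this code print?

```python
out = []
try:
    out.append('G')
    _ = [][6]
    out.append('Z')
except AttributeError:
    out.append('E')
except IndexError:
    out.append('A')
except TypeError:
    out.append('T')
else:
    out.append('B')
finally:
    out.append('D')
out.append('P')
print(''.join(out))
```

Execution trace: 'G' (try body) → 'A' (except IndexError) → 'D' (finally) → 'P' (after the try/except). Output: GADP

Answer: GADP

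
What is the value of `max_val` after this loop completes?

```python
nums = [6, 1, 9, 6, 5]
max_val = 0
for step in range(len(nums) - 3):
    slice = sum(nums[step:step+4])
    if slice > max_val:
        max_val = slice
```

Max sum of 4-element window in [6, 1, 9, 6, 5]
`max_val` takes the values: 0 → 22

Answer: 22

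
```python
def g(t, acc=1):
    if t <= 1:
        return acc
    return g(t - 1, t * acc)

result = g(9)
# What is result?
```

Accumulator trace (n, acc): (9, 1) -> (8, 9) -> (7, 72) -> (6, 504) -> (5, 3024) -> (4, 15120) -> (3, 60480) -> (2, 181440) -> (1, 362880) -> return 362880

Answer: 362880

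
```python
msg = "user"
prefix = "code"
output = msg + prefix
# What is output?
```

Trace:
`msg = "user"` → msg = 'user'
`prefix = "code"` → prefix = 'code'
`output = msg + prefix` → output = 'usercode'
So output = 'usercode'

Answer: 'usercode'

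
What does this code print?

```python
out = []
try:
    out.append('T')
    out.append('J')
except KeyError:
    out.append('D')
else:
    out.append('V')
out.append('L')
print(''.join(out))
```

Execution trace: 'T' (try body) → 'J' (try body, no exception) → 'V' (else) → 'L' (after the try/except). Output: TJVL

Answer: TJVL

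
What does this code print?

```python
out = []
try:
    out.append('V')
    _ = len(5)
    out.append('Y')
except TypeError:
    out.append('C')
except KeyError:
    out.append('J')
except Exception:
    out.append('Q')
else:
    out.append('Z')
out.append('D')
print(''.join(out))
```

Execution trace: 'V' (try body) → 'C' (except TypeError) → 'D' (after the try/except). Output: VCD

Answer: VCD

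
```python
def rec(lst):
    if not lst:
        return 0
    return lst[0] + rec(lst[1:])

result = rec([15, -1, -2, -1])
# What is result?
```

15 + (-1) + (-2) + (-1) + 0 = 11

Answer: 11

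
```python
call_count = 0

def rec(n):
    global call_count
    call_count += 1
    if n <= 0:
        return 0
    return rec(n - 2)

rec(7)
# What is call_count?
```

Linear recursion stepping by 2: 5 calls from n=7 down to ≤0.

Answer: 5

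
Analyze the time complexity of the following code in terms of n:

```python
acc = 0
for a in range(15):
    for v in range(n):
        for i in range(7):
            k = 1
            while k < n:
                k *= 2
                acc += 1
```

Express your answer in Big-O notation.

Each loop level contributes: 1 × n × 1 × log n. Multiplying the contributions gives O(n log n).

Answer: O(n log n)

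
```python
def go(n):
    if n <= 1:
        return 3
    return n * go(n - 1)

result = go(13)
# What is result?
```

go(13) = 13 * 12 * 11 * 10 * 9 * 8 * 7 * 6 * 5 * 4 * 3 * 2 * 3 = 18681062400

Answer: 18681062400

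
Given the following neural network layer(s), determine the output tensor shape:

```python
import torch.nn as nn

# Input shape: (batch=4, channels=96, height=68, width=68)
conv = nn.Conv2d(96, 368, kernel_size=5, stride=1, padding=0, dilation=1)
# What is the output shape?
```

Input: (4, 96, 68, 68) -> Output: (4, 368, 64, 64)

Answer: (4, 368, 64, 64)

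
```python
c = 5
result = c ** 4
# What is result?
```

Trace:
`c = 5` → c = 5
`result = c ** 4` → result = 625
So result = 625

Answer: 625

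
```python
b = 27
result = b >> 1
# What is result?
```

Trace:
`b = 27` → b = 27
`result = b >> 1` → result = 13
So result = 13

Answer: 13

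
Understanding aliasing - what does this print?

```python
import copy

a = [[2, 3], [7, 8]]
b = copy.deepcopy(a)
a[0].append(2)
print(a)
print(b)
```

Key concept: deep copy is fully independent.
Step by step:
`a = [[2, 3], [7, 8]]` → a = [[2, 3], [7, 8]]
`b = copy.deepcopy(a)` → b = [[2, 3], [7, 8]]
`a[0].append(2)` → a = [[2, 3, 2], [7, 8]]
`print(a)` → prints [[2, 3, 2], [7, 8]]
`print(b)` → prints [[2, 3], [7, 8]]

Answer:
[[2, 3, 2], [7, 8]]
[[2, 3], [7, 8]]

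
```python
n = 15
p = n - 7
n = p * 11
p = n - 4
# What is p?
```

Trace:
`n = 15` → n = 15
`p = n - 7` → p = 8
`n = p * 11` → n = 88
`p = n - 4` → p = 84
So p = 84

Answer: 84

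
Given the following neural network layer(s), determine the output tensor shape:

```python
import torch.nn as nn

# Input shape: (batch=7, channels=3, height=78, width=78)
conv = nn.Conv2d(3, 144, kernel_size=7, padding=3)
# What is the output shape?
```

Input: (7, 3, 78, 78) -> Output: (7, 144, 78, 78)

Answer: (7, 144, 78, 78)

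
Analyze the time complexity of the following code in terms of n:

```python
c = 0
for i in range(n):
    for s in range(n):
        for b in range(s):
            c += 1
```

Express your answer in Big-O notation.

Each loop level contributes: n × n × n. Multiplying the contributions gives O(n^3).

Answer: O(n^3)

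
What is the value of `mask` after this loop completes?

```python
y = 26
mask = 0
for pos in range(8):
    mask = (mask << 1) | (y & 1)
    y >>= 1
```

Reverse lowest 8 bits of 26
`mask` takes the values: 0 → 1 → 2 → 5 → 11 → 22 → 44 → 88

Answer: 88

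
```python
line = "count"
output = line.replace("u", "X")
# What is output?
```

Trace:
`line = "count"` → line = 'count'
`output = line.replace("u", "X")` → output = 'coXnt'
So output = 'coXnt'

Answer: 'coXnt'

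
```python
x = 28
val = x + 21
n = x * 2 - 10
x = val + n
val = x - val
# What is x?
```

Trace:
`x = 28` → x = 28
`val = x + 21` → val = 49
`n = x * 2 - 10` → n = 46
`x = val + n` → x = 95
`val = x - val` → val = 46
So x = 95

Answer: 95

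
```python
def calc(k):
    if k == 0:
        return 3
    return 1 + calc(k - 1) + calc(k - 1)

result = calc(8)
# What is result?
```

calc(k) = 1 + 2·calc(k-1), calc(0)=3. Closed form: (3+1)·2^8 - 1 = 1023.

Answer: 1023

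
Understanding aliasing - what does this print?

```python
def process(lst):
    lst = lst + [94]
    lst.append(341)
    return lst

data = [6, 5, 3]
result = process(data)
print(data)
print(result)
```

Key concept: rebinding parameter vs mutation.
Step by step:
`data = [6, 5, 3]` → data = [6, 5, 3]
`result = process(data)` → result = [6, 5, 3, 94, 341]
`print(data)` → prints [6, 5, 3]
`print(result)` → prints [6, 5, 3, 94, 341]

Answer:
[6, 5, 3]
[6, 5, 3, 94, 341]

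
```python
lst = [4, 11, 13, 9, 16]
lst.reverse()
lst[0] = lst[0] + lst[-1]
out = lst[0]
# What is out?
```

Trace:
`lst = [4, 11, 13, 9, 16]` → lst = [4, 11, 13, 9, 16]
`lst.reverse()` → lst = [16, 9, 13, 11, 4]
`lst[0] = lst[0] + lst[-1]` → lst = [20, 9, 13, 11, 4]
`out = lst[0]` → out = 20
So out = 20

Answer: 20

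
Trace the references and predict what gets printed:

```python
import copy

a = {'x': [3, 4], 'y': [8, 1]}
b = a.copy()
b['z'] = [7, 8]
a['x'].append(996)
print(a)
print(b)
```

Key concept: shallow copy of dict with mutable values.
Step by step:
`a = {'x': [3, 4], 'y': [8, 1]}` → a = {'x': [3, 4], 'y': [8, 1]}
`b = a.copy()` → b = {'x': [3, 4], 'y': [8, 1]}
`b['z'] = [7, 8]` → b = {'x': [3, 4], 'y': [8, 1], 'z': [7, 8]}
`a['x'].append(996)` → a = {'x': [3, 4, 996], 'y': [8, 1]}; b = {'x': [3, 4, 996], 'y': [8, 1], 'z': [7, 8]}
`print(a)` → prints {'x': [3, 4, 996], 'y': [8, 1]}
`print(b)` → prints {'x': [3, 4, 996], 'y': [8, 1], 'z': [7, 8]}

Answer:
{'x': [3, 4, 996], 'y': [8, 1]}
{'x': [3, 4, 996], 'y': [8, 1], 'z': [7, 8]}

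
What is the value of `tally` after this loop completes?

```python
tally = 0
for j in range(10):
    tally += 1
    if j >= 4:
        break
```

Loop breaks when j reaches 4, tally is 5
`tally` takes the values: 0 → 1 → 2 → 3 → 4 → 5

Answer: 5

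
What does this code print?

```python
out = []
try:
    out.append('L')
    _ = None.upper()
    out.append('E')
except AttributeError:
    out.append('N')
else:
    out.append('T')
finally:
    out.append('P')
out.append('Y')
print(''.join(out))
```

Execution trace: 'L' (try body) → 'N' (except AttributeError) → 'P' (finally) → 'Y' (after the try/except). Output: LNPY

Answer: LNPY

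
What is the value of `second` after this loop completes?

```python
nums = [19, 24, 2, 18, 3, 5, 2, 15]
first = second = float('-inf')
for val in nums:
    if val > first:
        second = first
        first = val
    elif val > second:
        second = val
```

Second largest (with repeats) in [19, 24, 2, 18, 3, 5, 2, 15]
`second` takes the values: -inf → 19

Answer: 19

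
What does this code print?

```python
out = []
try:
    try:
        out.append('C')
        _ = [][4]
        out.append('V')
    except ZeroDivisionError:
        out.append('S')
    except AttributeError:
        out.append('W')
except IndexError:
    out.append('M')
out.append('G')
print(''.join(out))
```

Execution trace: 'C' (inner try body) → 'M' (outer except IndexError) → 'G' (after the try/except). Output: CMG

Answer: CMG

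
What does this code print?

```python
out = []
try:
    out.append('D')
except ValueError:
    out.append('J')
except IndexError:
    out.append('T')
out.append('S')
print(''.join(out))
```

Execution trace: 'D' (try body, no exception) → 'S' (after the try/except). Output: DS

Answer: DS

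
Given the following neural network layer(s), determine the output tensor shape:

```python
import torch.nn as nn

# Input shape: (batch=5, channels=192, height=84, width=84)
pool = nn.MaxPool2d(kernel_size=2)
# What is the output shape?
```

Input: (5, 192, 84, 84) -> Output: (5, 192, 42, 42)

Answer: (5, 192, 42, 42)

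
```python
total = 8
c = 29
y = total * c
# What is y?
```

Trace:
`total = 8` → total = 8
`c = 29` → c = 29
`y = total * c` → y = 232
So y = 232

Answer: 232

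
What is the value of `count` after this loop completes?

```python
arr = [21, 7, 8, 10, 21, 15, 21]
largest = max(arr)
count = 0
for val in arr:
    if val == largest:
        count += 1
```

Count of max value 21 in [21, 7, 8, 10, 21, 15, 21]
`count` takes the values: 0 → 1 → 2 → 3

Answer: 3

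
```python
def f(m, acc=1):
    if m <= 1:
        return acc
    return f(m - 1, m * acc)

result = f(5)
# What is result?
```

Accumulator trace (n, acc): (5, 1) -> (4, 5) -> (3, 20) -> (2, 60) -> (1, 120) -> return 120

Answer: 120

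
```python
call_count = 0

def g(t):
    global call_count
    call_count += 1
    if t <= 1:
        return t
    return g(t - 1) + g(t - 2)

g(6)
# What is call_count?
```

Calls(t) = 1 + Calls(t-1) + Calls(t-2); Calls(0)=Calls(1)=1. For t=6 this gives 25.

Answer: 25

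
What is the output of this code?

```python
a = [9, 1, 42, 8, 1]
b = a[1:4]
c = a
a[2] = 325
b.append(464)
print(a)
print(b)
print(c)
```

Key concept: slice vs alias.
Step by step:
`a = [9, 1, 42, 8, 1]` → a = [9, 1, 42, 8, 1]
`b = a[1:4]` → b = [1, 42, 8]
`c = a` → c = [9, 1, 42, 8, 1] (same object as a)
`a[2] = 325` → a = [9, 1, 325, 8, 1] (same object as c); c = [9, 1, 325, 8, 1] (same object as a)
`b.append(464)` → b = [1, 42, 8, 464]
`print(a)` → prints [9, 1, 325, 8, 1]
`print(b)` → prints [1, 42, 8, 464]
`print(c)` → prints [9, 1, 325, 8, 1]

Answer:
[9, 1, 325, 8, 1]
[1, 42, 8, 464]
[9, 1, 325, 8, 1]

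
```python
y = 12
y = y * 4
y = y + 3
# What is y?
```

Trace:
`y = 12` → y = 12
`y = y * 4` → y = 48
`y = y + 3` → y = 51
So y = 51

Answer: 51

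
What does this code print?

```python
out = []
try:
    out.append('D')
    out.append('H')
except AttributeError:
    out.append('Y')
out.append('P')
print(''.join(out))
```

Execution trace: 'D' (try body) → 'H' (try body, no exception) → 'P' (after the try/except). Output: DHP

Answer: DHP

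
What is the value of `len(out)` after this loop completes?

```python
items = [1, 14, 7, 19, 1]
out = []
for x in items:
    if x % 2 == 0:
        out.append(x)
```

Count even numbers in [1, 14, 7, 19, 1]
`out` takes the values: [] → [14]
So `len(out)` = 1

Answer: 1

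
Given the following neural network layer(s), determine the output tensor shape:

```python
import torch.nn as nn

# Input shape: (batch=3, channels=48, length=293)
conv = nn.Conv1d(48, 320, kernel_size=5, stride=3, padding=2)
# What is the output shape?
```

Input: (3, 48, 293) -> Output: (3, 320, 98)

Answer: (3, 320, 98)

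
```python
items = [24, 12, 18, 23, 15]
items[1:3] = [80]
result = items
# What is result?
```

Trace:
`items = [24, 12, 18, 23, 15]` → items = [24, 12, 18, 23, 15]
`items[1:3] = [80]` → items = [24, 80, 23, 15]
`result = items` → result = [24, 80, 23, 15]
So result = [24, 80, 23, 15]

Answer: [24, 80, 23, 15]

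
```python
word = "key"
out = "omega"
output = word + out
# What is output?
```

Trace:
`word = "key"` → word = 'key'
`out = "omega"` → out = 'omega'
`output = word + out` → output = 'keyomega'
So output = 'keyomega'

Answer: 'keyomega'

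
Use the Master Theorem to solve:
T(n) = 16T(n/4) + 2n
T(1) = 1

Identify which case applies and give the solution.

a=16, b=4, f(n)=2n. log_4(16) = 2. Since c=1 < 2, Case 1 applies: T(n) = Θ(n^log_b(a)) = O(n^2).

Answer: O(n^2) - Case 1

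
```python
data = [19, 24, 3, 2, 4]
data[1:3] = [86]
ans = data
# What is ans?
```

Trace:
`data = [19, 24, 3, 2, 4]` → data = [19, 24, 3, 2, 4]
`data[1:3] = [86]` → data = [19, 86, 2, 4]
`ans = data` → ans = [19, 86, 2, 4]
So ans = [19, 86, 2, 4]

Answer: [19, 86, 2, 4]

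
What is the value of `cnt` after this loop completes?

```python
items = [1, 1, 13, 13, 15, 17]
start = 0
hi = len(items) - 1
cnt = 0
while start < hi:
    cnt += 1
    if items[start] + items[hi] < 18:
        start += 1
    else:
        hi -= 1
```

Steps to find pair summing to 18
`cnt` takes the values: 0 → 1 → 2 → 3 → 4 → 5

Answer: 5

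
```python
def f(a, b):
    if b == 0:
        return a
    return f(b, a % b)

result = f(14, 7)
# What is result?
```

f(14, 7) -> f(7, 0) -> 7

Answer: 7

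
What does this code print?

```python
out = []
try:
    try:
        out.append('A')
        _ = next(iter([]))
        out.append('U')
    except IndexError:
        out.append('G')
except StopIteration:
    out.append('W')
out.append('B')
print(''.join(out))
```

Execution trace: 'A' (try body) → 'W' (outer except StopIteration) → 'B' (after the try/except). Output: AWB

Answer: AWB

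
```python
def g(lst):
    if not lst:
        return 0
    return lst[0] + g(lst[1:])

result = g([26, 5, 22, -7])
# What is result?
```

26 + 5 + 22 + (-7) + 0 = 46

Answer: 46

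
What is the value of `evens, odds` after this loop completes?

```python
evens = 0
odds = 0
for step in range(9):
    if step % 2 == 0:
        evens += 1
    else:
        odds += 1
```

Count evens and odds in range(9)
`evens, odds` takes the values: (0, 0) → (1, 0) → (1, 1) → (2, 1) → (2, 2) → (3, 2) → (3, 3) → (4, 3) → (4, 4) → (5, 4)

Answer: 5, 4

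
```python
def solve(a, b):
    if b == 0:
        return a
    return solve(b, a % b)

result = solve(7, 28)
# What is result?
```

solve(7, 28) -> solve(28, 7) -> solve(7, 0) -> 7

Answer: 7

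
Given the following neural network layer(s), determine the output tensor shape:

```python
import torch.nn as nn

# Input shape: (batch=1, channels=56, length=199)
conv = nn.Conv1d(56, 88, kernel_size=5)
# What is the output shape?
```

Input: (1, 56, 199) -> Output: (1, 88, 195)

Answer: (1, 88, 195)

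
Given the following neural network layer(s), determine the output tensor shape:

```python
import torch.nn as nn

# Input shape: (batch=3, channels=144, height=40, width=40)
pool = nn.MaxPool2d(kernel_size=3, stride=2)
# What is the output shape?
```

Input: (3, 144, 40, 40) -> Output: (3, 144, 19, 19)

Answer: (3, 144, 19, 19)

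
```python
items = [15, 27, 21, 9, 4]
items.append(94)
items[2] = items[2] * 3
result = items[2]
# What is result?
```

Trace:
`items = [15, 27, 21, 9, 4]` → items = [15, 27, 21, 9, 4]
`items.append(94)` → items = [15, 27, 21, 9, 4, 94]
`items[2] = items[2] * 3` → items = [15, 27, 63, 9, 4, 94]
`result = items[2]` → result = 63
So result = 63

Answer: 63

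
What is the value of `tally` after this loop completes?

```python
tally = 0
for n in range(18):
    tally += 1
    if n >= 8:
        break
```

Loop breaks when n reaches 8, tally is 9
`tally` takes the values: 0 → 1 → 2 → 3 → 4 → 5 → 6 → 7 → 8 → 9

Answer: 9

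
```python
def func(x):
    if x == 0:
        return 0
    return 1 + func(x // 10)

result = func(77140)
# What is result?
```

Count of digits of 77140: 5

Answer: 5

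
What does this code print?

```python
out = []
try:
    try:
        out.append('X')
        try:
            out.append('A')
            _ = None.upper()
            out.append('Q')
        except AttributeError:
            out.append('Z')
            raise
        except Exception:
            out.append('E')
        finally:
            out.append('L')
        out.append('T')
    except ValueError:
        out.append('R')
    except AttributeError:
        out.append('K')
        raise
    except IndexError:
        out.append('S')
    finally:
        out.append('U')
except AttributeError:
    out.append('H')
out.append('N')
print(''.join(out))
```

Execution trace: 'X' (try body) → 'A' (inner try body) → 'Z' (inner except AttributeError) → 'L' (inner finally) → 'K' (except AttributeError) → 'U' (finally) → 'H' (outer except AttributeError) → 'N' (after the try/except). Output: XAZLKUHN

Answer: XAZLKUHN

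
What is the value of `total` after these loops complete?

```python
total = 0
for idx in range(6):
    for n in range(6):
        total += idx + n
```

Sum of all idx+n for idx,n in 6x6
`total` takes the values: 0 → 1 → 3 → 6 → 10 → 15 → 16 → 18 → 21 → 25 → 30 → 36 → 38 → 41 → 45 → 50 → 56 → 63 → 66 → 70 → 75 → 81 → 88 → 96 → 100 → 105 → 111 → 118 → 126 → 135 → 140 → 146 → 153 → 161 → 170 → 180

Answer: 180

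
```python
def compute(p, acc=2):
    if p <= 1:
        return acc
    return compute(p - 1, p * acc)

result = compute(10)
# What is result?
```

Accumulator trace (n, acc): (10, 2) -> (9, 20) -> (8, 180) -> (7, 1440) -> (6, 10080) -> (5, 60480) -> (4, 302400) -> (3, 1209600) -> (2, 3628800) -> (1, 7257600) -> return 7257600

Answer: 7257600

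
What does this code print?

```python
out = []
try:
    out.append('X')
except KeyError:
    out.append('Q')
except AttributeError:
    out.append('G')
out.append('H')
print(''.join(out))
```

Execution trace: 'X' (try body, no exception) → 'H' (after the try/except). Output: XH

Answer: XH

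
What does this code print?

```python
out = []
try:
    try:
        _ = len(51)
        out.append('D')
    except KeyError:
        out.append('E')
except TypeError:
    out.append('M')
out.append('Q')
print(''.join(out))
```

Execution trace: 'M' (outer except TypeError) → 'Q' (after the try/except). Output: MQ

Answer: MQ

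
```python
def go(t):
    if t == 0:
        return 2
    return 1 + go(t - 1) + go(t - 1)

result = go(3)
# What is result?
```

go(t) = 1 + 2·go(t-1), go(0)=2. Closed form: (2+1)·2^3 - 1 = 23.

Answer: 23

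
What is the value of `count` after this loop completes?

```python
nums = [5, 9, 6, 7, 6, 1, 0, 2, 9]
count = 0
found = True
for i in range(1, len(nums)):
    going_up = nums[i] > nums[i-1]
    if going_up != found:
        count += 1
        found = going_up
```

Count direction changes in [5, 9, 6, 7, 6, 1, 0, 2, 9]
`count` takes the values: 0 → 1 → 2 → 3 → 4

Answer: 4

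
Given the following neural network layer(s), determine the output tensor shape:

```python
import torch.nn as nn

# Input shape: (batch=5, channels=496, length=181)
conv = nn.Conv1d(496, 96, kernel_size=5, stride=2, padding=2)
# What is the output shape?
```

Input: (5, 496, 181) -> Output: (5, 96, 91)

Answer: (5, 96, 91)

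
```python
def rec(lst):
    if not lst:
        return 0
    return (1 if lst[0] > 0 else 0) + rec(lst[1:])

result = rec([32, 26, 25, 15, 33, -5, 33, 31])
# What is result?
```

Count of positive elements in [32, 26, 25, 15, 33, -5, 33, 31] = 7

Answer: 7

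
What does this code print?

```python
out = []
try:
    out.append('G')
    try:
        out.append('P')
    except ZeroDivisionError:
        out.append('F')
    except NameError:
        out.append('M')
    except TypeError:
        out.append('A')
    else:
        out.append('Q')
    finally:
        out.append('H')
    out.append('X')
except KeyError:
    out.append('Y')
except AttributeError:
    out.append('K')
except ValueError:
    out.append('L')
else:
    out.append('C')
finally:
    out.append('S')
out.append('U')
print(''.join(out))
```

Execution trace: 'G' (try body) → 'P' (inner try body, no exception) → 'Q' (inner else) → 'H' (inner finally) → 'X' (try body, no exception) → 'C' (else) → 'S' (finally) → 'U' (after the try/except). Output: GPQHXCSU

Answer: GPQHXCSU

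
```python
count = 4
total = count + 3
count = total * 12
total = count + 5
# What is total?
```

Trace:
`count = 4` → count = 4
`total = count + 3` → total = 7
`count = total * 12` → count = 84
`total = count + 5` → total = 89
So total = 89

Answer: 89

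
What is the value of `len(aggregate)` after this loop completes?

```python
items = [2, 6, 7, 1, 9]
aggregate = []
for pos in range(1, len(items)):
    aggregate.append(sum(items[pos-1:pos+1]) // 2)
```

Number of 2-element averages
`aggregate` takes the values: [] → [4] → [4, 6] → [4, 6, 4] → [4, 6, 4, 5]
So `len(aggregate)` = 4

Answer: 4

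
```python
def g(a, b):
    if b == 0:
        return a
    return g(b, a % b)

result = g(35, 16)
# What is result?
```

g(35, 16) -> g(16, 3) -> g(3, 1) -> g(1, 0) -> 1

Answer: 1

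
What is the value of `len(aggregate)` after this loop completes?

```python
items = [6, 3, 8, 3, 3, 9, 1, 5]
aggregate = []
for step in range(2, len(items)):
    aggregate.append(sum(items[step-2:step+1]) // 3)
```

Number of 3-element averages
`aggregate` takes the values: [] → [5] → [5, 4] → [5, 4, 4] → [5, 4, 4, 5] → [5, 4, 4, 5, 4] → [5, 4, 4, 5, 4, 5]
So `len(aggregate)` = 6

Answer: 6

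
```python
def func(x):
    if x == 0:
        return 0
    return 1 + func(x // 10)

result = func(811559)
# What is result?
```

Count of digits of 811559: 6

Answer: 6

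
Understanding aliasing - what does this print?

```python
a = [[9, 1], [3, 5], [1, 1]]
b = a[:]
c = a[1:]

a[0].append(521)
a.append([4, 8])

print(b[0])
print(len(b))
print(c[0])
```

Key concept: slice with nested mutation.
Step by step:
`a = [[9, 1], [3, 5], [1, 1]]` → a = [[9, 1], [3, 5], [1, 1]]
`b = a[:]` → b = [[9, 1], [3, 5], [1, 1]]
`c = a[1:]` → c = [[3, 5], [1, 1]]
`a[0].append(521)` → a = [[9, 1, 521], [3, 5], [1, 1]]; b = [[9, 1, 521], [3, 5], [1, 1]]
`a.append([4, 8])` → a = [[9, 1, 521], [3, 5], [1, 1], [4, 8]]
`print(b[0])` → prints [9, 1, 521]
`print(len(b))` → prints 3
`print(c[0])` → prints [3, 5]

Answer:
[9, 1, 521]
3
[3, 5]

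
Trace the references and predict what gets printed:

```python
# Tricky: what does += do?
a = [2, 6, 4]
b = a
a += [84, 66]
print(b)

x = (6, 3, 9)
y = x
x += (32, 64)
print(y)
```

Key concept: += behavior differs for mutable vs immutable.
Step by step:
`a = [2, 6, 4]` → a = [2, 6, 4]
`b = a` → b = [2, 6, 4] (same object as a)
`a += [84, 66]` → a = [2, 6, 4, 84, 66] (same object as b); b = [2, 6, 4, 84, 66] (same object as a)
`print(b)` → prints [2, 6, 4, 84, 66]
`x = (6, 3, 9)` → x = (6, 3, 9)
`y = x` → y = (6, 3, 9)
`x += (32, 64)` → x = (6, 3, 9, 32, 64)
`print(y)` → prints (6, 3, 9)

Answer:
[2, 6, 4, 84, 66]
(6, 3, 9)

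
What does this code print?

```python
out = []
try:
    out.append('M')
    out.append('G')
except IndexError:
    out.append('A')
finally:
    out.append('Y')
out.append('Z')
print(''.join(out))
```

Execution trace: 'M' (try body) → 'G' (try body, no exception) → 'Y' (finally) → 'Z' (after the try/except). Output: MGYZ

Answer: MGYZ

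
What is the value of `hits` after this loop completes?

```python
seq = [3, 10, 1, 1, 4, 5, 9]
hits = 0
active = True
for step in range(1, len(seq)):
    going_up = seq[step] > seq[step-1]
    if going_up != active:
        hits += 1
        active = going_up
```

Count direction changes in [3, 10, 1, 1, 4, 5, 9]
`hits` takes the values: 0 → 1 → 2

Answer: 2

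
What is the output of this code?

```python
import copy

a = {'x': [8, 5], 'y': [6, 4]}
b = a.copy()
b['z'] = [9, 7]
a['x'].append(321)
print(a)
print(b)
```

Key concept: shallow copy of dict with mutable values.
Step by step:
`a = {'x': [8, 5], 'y': [6, 4]}` → a = {'x': [8, 5], 'y': [6, 4]}
`b = a.copy()` → b = {'x': [8, 5], 'y': [6, 4]}
`b['z'] = [9, 7]` → b = {'x': [8, 5], 'y': [6, 4], 'z': [9, 7]}
`a['x'].append(321)` → a = {'x': [8, 5, 321], 'y': [6, 4]}; b = {'x': [8, 5, 321], 'y': [6, 4], 'z': [9, 7]}
`print(a)` → prints {'x': [8, 5, 321], 'y': [6, 4]}
`print(b)` → prints {'x': [8, 5, 321], 'y': [6, 4], 'z': [9, 7]}

Answer:
{'x': [8, 5, 321], 'y': [6, 4]}
{'x': [8, 5, 321], 'y': [6, 4], 'z': [9, 7]}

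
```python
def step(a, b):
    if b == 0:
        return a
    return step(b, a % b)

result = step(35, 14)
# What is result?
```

step(35, 14) -> step(14, 7) -> step(7, 0) -> 7

Answer: 7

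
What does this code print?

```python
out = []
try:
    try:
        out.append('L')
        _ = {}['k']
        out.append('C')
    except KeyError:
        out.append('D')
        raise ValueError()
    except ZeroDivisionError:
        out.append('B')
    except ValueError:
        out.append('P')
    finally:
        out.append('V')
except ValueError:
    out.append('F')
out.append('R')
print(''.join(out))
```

Execution trace: 'L' (inner try body) → 'D' (inner except KeyError) → 'V' (inner finally) → 'F' (outer except ValueError) → 'R' (after the try/except). Output: LDVFR

Answer: LDVFR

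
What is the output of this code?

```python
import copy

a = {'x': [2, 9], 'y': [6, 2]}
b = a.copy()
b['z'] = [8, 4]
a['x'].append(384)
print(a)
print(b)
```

Key concept: shallow copy of dict with mutable values.
Step by step:
`a = {'x': [2, 9], 'y': [6, 2]}` → a = {'x': [2, 9], 'y': [6, 2]}
`b = a.copy()` → b = {'x': [2, 9], 'y': [6, 2]}
`b['z'] = [8, 4]` → b = {'x': [2, 9], 'y': [6, 2], 'z': [8, 4]}
`a['x'].append(384)` → a = {'x': [2, 9, 384], 'y': [6, 2]}; b = {'x': [2, 9, 384], 'y': [6, 2], 'z': [8, 4]}
`print(a)` → prints {'x': [2, 9, 384], 'y': [6, 2]}
`print(b)` → prints {'x': [2, 9, 384], 'y': [6, 2], 'z': [8, 4]}

Answer:
{'x': [2, 9, 384], 'y': [6, 2]}
{'x': [2, 9, 384], 'y': [6, 2], 'z': [8, 4]}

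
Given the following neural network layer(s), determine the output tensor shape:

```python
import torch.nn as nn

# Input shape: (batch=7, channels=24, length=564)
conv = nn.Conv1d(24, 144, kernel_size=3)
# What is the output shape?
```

Input: (7, 24, 564) -> Output: (7, 144, 562)

Answer: (7, 144, 562)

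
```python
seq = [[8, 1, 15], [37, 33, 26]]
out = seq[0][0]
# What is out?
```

Trace:
`seq = [[8, 1, 15], [37, 33, 26]]` → seq = [[8, 1, 15], [37, 33, 26]]
`out = seq[0][0]` → out = 8
So out = 8

Answer: 8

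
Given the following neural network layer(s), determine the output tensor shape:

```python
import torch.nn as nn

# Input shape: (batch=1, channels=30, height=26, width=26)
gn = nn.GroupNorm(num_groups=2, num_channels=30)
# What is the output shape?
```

Input: (1, 30, 26, 26) -> Output: (1, 30, 26, 26)

Answer: (1, 30, 26, 26)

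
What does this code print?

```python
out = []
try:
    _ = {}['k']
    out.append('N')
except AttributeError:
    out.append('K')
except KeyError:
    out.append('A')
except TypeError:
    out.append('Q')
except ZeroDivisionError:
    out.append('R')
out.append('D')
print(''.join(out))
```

Execution trace: 'A' (except KeyError) → 'D' (after the try/except). Output: AD

Answer: AD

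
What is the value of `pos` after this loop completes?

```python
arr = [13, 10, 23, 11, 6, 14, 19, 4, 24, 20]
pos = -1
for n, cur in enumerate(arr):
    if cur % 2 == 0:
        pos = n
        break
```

First even number index in [13, 10, 23, 11, 6, 14, 19, 4, 24, 20]
`pos` takes the values: -1 → 1

Answer: 1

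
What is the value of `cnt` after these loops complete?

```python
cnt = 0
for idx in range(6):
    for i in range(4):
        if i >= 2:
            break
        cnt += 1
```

Inner breaks at 2, outer runs 6 times
`cnt` takes the values: 0 → 1 → 2 → 3 → 4 → 5 → 6 → 7 → 8 → 9 → 10 → 11 → 12

Answer: 12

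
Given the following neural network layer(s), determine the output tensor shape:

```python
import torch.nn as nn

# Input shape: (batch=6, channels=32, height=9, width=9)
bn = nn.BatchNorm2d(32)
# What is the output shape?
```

Input: (6, 32, 9, 9) -> Output: (6, 32, 9, 9)

Answer: (6, 32, 9, 9)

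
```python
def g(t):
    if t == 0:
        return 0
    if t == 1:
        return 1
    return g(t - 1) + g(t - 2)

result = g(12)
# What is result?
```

Build up from base cases: g(0)=0, g(1)=1, g(2)=1, g(3)=2, g(4)=3, g(5)=5, g(6)=8, ..., g(12)=144

Answer: 144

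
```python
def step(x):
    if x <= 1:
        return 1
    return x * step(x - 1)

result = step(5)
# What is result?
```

step(5) = 5 * 4 * 3 * 2 * 1 = 120

Answer: 120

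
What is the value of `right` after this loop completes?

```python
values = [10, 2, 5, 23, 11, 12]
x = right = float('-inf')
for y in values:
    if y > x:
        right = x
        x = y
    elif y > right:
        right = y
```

Second largest (with repeats) in [10, 2, 5, 23, 11, 12]
`right` takes the values: -inf → 2 → 5 → 10 → 11 → 12

Answer: 12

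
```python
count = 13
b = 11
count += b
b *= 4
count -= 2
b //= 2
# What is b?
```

Trace:
`count = 13` → count = 13
`b = 11` → b = 11
`count += b` → count = 24
`b *= 4` → b = 44
`count -= 2` → count = 22
`b //= 2` → b = 22
So b = 22

Answer: 22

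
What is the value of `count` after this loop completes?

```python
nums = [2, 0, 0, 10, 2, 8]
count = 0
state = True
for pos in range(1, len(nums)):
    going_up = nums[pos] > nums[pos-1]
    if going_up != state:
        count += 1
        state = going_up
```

Count direction changes in [2, 0, 0, 10, 2, 8]
`count` takes the values: 0 → 1 → 2 → 3 → 4

Answer: 4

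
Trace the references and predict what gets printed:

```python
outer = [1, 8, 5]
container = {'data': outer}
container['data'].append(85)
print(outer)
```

Key concept: dict holds reference to list.
Step by step:
`outer = [1, 8, 5]` → outer = [1, 8, 5]
`container = {'data': outer}` → container = {'data': [1, 8, 5]}
`container['data'].append(85)` → outer = [1, 8, 5, 85]; container = {'data': [1, 8, 5, 85]}
`print(outer)` → prints [1, 8, 5, 85]

Answer: [1, 8, 5, 85]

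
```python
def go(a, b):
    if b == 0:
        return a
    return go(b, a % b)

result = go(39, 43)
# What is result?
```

go(39, 43) -> go(43, 39) -> go(39, 4) -> go(4, 3) -> go(3, 1) -> go(1, 0) -> 1

Answer: 1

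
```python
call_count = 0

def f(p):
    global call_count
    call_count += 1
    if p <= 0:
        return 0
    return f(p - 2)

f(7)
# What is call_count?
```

Linear recursion stepping by 2: 5 calls from p=7 down to ≤0.

Answer: 5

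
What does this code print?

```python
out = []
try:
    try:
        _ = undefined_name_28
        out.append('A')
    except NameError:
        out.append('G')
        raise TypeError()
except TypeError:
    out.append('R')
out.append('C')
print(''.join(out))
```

Execution trace: 'G' (inner except NameError) → 'R' (outer except TypeError) → 'C' (after the try/except). Output: GRC

Answer: GRC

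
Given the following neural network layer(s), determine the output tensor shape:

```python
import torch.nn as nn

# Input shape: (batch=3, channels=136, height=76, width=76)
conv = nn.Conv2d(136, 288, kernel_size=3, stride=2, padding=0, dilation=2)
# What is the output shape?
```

Input: (3, 136, 76, 76) -> Output: (3, 288, 36, 36)

Answer: (3, 288, 36, 36)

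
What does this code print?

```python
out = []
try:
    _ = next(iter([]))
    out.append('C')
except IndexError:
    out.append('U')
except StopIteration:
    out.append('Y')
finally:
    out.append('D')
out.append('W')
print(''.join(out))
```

Execution trace: 'Y' (except StopIteration) → 'D' (finally) → 'W' (after the try/except). Output: YDW

Answer: YDW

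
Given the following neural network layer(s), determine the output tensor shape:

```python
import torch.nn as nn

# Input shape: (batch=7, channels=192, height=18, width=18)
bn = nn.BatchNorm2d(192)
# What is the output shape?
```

Input: (7, 192, 18, 18) -> Output: (7, 192, 18, 18)

Answer: (7, 192, 18, 18)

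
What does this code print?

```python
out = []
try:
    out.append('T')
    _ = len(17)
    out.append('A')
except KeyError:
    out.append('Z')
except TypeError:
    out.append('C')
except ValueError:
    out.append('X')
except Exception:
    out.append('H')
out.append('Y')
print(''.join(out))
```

Execution trace: 'T' (try body) → 'C' (except TypeError) → 'Y' (after the try/except). Output: TCY

Answer: TCY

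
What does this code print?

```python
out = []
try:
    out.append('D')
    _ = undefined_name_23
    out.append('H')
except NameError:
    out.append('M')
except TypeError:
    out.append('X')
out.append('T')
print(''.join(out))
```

Execution trace: 'D' (try body) → 'M' (except NameError) → 'T' (after the try/except). Output: DMT

Answer: DMT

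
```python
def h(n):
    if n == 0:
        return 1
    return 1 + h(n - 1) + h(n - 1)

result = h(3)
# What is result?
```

h(n) = 1 + 2·h(n-1), h(0)=1. Closed form: (1+1)·2^3 - 1 = 15.

Answer: 15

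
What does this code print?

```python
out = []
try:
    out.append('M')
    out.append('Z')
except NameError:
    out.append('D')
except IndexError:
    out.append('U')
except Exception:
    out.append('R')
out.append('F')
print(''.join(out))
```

Execution trace: 'M' (try body) → 'Z' (try body, no exception) → 'F' (after the try/except). Output: MZF

Answer: MZF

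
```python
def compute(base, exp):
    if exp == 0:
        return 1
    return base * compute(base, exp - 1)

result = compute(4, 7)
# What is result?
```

compute(4, 7) = 4 * 4 * 4 * 4 * 4 * 4 * 4 = 16384

Answer: 16384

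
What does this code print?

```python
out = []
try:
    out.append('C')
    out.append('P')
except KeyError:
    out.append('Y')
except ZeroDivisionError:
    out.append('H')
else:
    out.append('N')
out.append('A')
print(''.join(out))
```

Execution trace: 'C' (try body) → 'P' (try body, no exception) → 'N' (else) → 'A' (after the try/except). Output: CPNA

Answer: CPNA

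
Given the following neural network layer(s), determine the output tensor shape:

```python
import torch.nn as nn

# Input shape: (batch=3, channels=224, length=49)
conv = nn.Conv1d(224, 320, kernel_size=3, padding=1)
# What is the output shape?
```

Input: (3, 224, 49) -> Output: (3, 320, 49)

Answer: (3, 320, 49)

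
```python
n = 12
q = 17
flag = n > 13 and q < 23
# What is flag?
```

Trace:
`n = 12` → n = 12
`q = 17` → q = 17
`flag = n > 13 and q < 23` → flag = False
So flag = False

Answer: False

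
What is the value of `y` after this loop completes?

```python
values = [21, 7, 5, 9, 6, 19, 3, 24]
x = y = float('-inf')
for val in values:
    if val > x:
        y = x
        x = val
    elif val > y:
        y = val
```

Second largest (with repeats) in [21, 7, 5, 9, 6, 19, 3, 24]
`y` takes the values: -inf → 7 → 9 → 19 → 21

Answer: 21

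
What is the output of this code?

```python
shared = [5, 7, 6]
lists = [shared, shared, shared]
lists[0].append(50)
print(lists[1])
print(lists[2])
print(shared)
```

Key concept: list of same reference.
Step by step:
`shared = [5, 7, 6]` → shared = [5, 7, 6]
`lists = [shared, shared, shared]` → lists = [[5, 7, 6], [5, 7, 6], [5, 7, 6]]
`lists[0].append(50)` → shared = [5, 7, 6, 50]; lists = [[5, 7, 6, 50], [5, 7, 6, 50], [5, 7, 6, 50]]
`print(lists[1])` → prints [5, 7, 6, 50]
`print(lists[2])` → prints [5, 7, 6, 50]
`print(shared)` → prints [5, 7, 6, 50]

Answer:
[5, 7, 6, 50]
[5, 7, 6, 50]
[5, 7, 6, 50]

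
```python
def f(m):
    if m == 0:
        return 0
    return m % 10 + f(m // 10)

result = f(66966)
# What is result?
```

Sum of digits of 66966: 6 + 6 + 9 + 6 + 6 = 33

Answer: 33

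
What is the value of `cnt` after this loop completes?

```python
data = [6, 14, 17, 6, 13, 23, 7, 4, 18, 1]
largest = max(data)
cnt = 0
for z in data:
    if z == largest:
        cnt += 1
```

Count of max value 23 in [6, 14, 17, 6, 13, 23, 7, 4, 18, 1]
`cnt` takes the values: 0 → 1

Answer: 1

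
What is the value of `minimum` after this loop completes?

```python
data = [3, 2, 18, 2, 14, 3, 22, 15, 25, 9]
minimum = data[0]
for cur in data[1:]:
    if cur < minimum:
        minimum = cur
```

Minimum of [3, 2, 18, 2, 14, 3, 22, 15, 25, 9]
`minimum` takes the values: 3 → 2

Answer: 2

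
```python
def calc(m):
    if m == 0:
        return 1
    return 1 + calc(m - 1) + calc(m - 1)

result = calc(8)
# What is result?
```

calc(m) = 1 + 2·calc(m-1), calc(0)=1. Closed form: (1+1)·2^8 - 1 = 511.

Answer: 511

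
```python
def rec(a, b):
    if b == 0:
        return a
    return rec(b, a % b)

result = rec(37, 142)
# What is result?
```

rec(37, 142) -> rec(142, 37) -> rec(37, 31) -> rec(31, 6) -> rec(6, 1) -> rec(1, 0) -> 1

Answer: 1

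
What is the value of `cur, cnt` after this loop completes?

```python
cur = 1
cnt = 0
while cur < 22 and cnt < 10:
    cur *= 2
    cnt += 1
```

Double until >= 22 or 10 iterations
`cur, cnt` takes the values: (1, 0) → (2, 0) → (2, 1) → (4, 1) → (4, 2) → (8, 2) → (8, 3) → (16, 3) → (16, 4) → (32, 4) → (32, 5)

Answer: 32, 5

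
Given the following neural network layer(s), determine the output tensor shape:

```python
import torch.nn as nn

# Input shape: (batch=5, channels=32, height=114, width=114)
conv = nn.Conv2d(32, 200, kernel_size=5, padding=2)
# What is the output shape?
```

Input: (5, 32, 114, 114) -> Output: (5, 200, 114, 114)

Answer: (5, 200, 114, 114)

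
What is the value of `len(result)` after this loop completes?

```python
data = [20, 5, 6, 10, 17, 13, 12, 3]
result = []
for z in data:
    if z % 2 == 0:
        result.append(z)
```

Count even numbers in [20, 5, 6, 10, 17, 13, 12, 3]
`result` takes the values: [] → [20] → [20, 6] → [20, 6, 10] → [20, 6, 10, 12]
So `len(result)` = 4

Answer: 4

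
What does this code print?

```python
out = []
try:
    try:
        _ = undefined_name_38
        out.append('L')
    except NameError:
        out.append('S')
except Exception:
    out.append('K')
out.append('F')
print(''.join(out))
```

Execution trace: 'S' (inner except NameError) → 'F' (after the try/except). Output: SF

Answer: SF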